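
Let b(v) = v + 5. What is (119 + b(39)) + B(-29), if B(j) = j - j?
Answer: 163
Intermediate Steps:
B(j) = 0
b(v) = 5 + v
(119 + b(39)) + B(-29) = (119 + (5 + 39)) + 0 = (119 + 44) + 0 = 163 + 0 = 163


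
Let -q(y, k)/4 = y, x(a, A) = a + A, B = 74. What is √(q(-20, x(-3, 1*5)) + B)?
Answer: √154 ≈ 12.410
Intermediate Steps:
x(a, A) = A + a
q(y, k) = -4*y
√(q(-20, x(-3, 1*5)) + B) = √(-4*(-20) + 74) = √(80 + 74) = √154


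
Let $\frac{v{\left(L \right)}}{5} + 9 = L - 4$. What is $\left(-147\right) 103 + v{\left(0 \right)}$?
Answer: $-15206$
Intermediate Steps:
$v{\left(L \right)} = -65 + 5 L$ ($v{\left(L \right)} = -45 + 5 \left(L - 4\right) = -45 + 5 \left(-4 + L\right) = -45 + \left(-20 + 5 L\right) = -65 + 5 L$)
$\left(-147\right) 103 + v{\left(0 \right)} = \left(-147\right) 103 + \left(-65 + 5 \cdot 0\right) = -15141 + \left(-65 + 0\right) = -15141 - 65 = -15206$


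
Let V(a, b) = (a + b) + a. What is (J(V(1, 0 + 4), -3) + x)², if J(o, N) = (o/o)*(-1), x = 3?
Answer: 4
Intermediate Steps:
V(a, b) = b + 2*a
J(o, N) = -1 (J(o, N) = 1*(-1) = -1)
(J(V(1, 0 + 4), -3) + x)² = (-1 + 3)² = 2² = 4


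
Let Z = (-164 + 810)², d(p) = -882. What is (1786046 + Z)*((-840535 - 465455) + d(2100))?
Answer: -2879512103664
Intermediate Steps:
Z = 417316 (Z = 646² = 417316)
(1786046 + Z)*((-840535 - 465455) + d(2100)) = (1786046 + 417316)*((-840535 - 465455) - 882) = 2203362*(-1305990 - 882) = 2203362*(-1306872) = -2879512103664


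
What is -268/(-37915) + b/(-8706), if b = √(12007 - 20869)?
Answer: 268/37915 - I*√8862/8706 ≈ 0.0070684 - 0.010813*I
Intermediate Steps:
b = I*√8862 (b = √(-8862) = I*√8862 ≈ 94.138*I)
-268/(-37915) + b/(-8706) = -268/(-37915) + (I*√8862)/(-8706) = -268*(-1/37915) + (I*√8862)*(-1/8706) = 268/37915 - I*√8862/8706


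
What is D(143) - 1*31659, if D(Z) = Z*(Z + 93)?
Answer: 2089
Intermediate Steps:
D(Z) = Z*(93 + Z)
D(143) - 1*31659 = 143*(93 + 143) - 1*31659 = 143*236 - 31659 = 33748 - 31659 = 2089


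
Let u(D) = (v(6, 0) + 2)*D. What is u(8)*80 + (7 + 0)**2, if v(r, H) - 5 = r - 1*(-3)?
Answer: 10289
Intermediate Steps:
v(r, H) = 8 + r (v(r, H) = 5 + (r - 1*(-3)) = 5 + (r + 3) = 5 + (3 + r) = 8 + r)
u(D) = 16*D (u(D) = ((8 + 6) + 2)*D = (14 + 2)*D = 16*D)
u(8)*80 + (7 + 0)**2 = (16*8)*80 + (7 + 0)**2 = 128*80 + 7**2 = 10240 + 49 = 10289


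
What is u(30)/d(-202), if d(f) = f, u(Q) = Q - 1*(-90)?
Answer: -60/101 ≈ -0.59406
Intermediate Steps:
u(Q) = 90 + Q (u(Q) = Q + 90 = 90 + Q)
u(30)/d(-202) = (90 + 30)/(-202) = 120*(-1/202) = -60/101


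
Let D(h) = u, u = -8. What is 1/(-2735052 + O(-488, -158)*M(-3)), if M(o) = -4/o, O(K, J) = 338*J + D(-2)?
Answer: -1/2806268 ≈ -3.5635e-7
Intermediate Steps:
D(h) = -8
O(K, J) = -8 + 338*J (O(K, J) = 338*J - 8 = -8 + 338*J)
1/(-2735052 + O(-488, -158)*M(-3)) = 1/(-2735052 + (-8 + 338*(-158))*(-4/(-3))) = 1/(-2735052 + (-8 - 53404)*(-4*(-⅓))) = 1/(-2735052 - 53412*4/3) = 1/(-2735052 - 71216) = 1/(-2806268) = -1/2806268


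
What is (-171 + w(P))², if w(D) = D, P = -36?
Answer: 42849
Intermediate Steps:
(-171 + w(P))² = (-171 - 36)² = (-207)² = 42849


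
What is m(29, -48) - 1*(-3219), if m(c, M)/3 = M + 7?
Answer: 3096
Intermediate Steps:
m(c, M) = 21 + 3*M (m(c, M) = 3*(M + 7) = 3*(7 + M) = 21 + 3*M)
m(29, -48) - 1*(-3219) = (21 + 3*(-48)) - 1*(-3219) = (21 - 144) + 3219 = -123 + 3219 = 3096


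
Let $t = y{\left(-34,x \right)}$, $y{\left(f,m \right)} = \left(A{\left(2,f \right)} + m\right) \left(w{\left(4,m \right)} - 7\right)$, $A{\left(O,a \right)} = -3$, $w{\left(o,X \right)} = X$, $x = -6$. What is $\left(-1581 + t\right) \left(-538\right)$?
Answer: $787632$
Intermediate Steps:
$y{\left(f,m \right)} = \left(-7 + m\right) \left(-3 + m\right)$ ($y{\left(f,m \right)} = \left(-3 + m\right) \left(m - 7\right) = \left(-3 + m\right) \left(-7 + m\right) = \left(-7 + m\right) \left(-3 + m\right)$)
$t = 117$ ($t = 21 + \left(-6\right)^{2} - -60 = 21 + 36 + 60 = 117$)
$\left(-1581 + t\right) \left(-538\right) = \left(-1581 + 117\right) \left(-538\right) = \left(-1464\right) \left(-538\right) = 787632$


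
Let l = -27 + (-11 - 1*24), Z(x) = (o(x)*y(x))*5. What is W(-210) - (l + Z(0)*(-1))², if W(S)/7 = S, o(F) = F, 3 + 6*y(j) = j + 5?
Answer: -5314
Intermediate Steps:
y(j) = ⅓ + j/6 (y(j) = -½ + (j + 5)/6 = -½ + (5 + j)/6 = -½ + (⅚ + j/6) = ⅓ + j/6)
W(S) = 7*S
Z(x) = 5*x*(⅓ + x/6) (Z(x) = (x*(⅓ + x/6))*5 = 5*x*(⅓ + x/6))
l = -62 (l = -27 + (-11 - 24) = -27 - 35 = -62)
W(-210) - (l + Z(0)*(-1))² = 7*(-210) - (-62 + ((⅚)*0*(2 + 0))*(-1))² = -1470 - (-62 + ((⅚)*0*2)*(-1))² = -1470 - (-62 + 0*(-1))² = -1470 - (-62 + 0)² = -1470 - 1*(-62)² = -1470 - 1*3844 = -1470 - 3844 = -5314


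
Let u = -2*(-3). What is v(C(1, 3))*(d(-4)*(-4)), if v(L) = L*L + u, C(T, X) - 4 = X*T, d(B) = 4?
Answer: -880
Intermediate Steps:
u = 6
C(T, X) = 4 + T*X (C(T, X) = 4 + X*T = 4 + T*X)
v(L) = 6 + L² (v(L) = L*L + 6 = L² + 6 = 6 + L²)
v(C(1, 3))*(d(-4)*(-4)) = (6 + (4 + 1*3)²)*(4*(-4)) = (6 + (4 + 3)²)*(-16) = (6 + 7²)*(-16) = (6 + 49)*(-16) = 55*(-16) = -880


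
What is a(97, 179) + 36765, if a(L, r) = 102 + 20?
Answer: 36887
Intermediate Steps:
a(L, r) = 122
a(97, 179) + 36765 = 122 + 36765 = 36887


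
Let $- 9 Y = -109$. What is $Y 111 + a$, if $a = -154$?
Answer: $\frac{3571}{3} \approx 1190.3$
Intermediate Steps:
$Y = \frac{109}{9}$ ($Y = \left(- \frac{1}{9}\right) \left(-109\right) = \frac{109}{9} \approx 12.111$)
$Y 111 + a = \frac{109}{9} \cdot 111 - 154 = \frac{4033}{3} - 154 = \frac{3571}{3}$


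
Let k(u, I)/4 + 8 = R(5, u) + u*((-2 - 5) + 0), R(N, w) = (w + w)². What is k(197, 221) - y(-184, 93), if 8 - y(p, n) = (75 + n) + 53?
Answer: 615609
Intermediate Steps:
R(N, w) = 4*w² (R(N, w) = (2*w)² = 4*w²)
y(p, n) = -120 - n (y(p, n) = 8 - ((75 + n) + 53) = 8 - (128 + n) = 8 + (-128 - n) = -120 - n)
k(u, I) = -32 - 28*u + 16*u² (k(u, I) = -32 + 4*(4*u² + u*((-2 - 5) + 0)) = -32 + 4*(4*u² + u*(-7 + 0)) = -32 + 4*(4*u² + u*(-7)) = -32 + 4*(4*u² - 7*u) = -32 + 4*(-7*u + 4*u²) = -32 + (-28*u + 16*u²) = -32 - 28*u + 16*u²)
k(197, 221) - y(-184, 93) = (-32 - 28*197 + 16*197²) - (-120 - 1*93) = (-32 - 5516 + 16*38809) - (-120 - 93) = (-32 - 5516 + 620944) - 1*(-213) = 615396 + 213 = 615609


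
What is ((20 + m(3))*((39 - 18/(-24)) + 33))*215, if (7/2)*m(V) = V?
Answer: 4567245/14 ≈ 3.2623e+5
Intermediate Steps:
m(V) = 2*V/7
((20 + m(3))*((39 - 18/(-24)) + 33))*215 = ((20 + (2/7)*3)*((39 - 18/(-24)) + 33))*215 = ((20 + 6/7)*((39 - 18*(-1/24)) + 33))*215 = (146*((39 + 3/4) + 33)/7)*215 = (146*(159/4 + 33)/7)*215 = ((146/7)*(291/4))*215 = (21243/14)*215 = 4567245/14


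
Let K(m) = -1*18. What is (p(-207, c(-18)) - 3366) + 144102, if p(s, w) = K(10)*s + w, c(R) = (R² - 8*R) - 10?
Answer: 144920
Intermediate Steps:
K(m) = -18
c(R) = -10 + R² - 8*R
p(s, w) = w - 18*s (p(s, w) = -18*s + w = w - 18*s)
(p(-207, c(-18)) - 3366) + 144102 = (((-10 + (-18)² - 8*(-18)) - 18*(-207)) - 3366) + 144102 = (((-10 + 324 + 144) + 3726) - 3366) + 144102 = ((458 + 3726) - 3366) + 144102 = (4184 - 3366) + 144102 = 818 + 144102 = 144920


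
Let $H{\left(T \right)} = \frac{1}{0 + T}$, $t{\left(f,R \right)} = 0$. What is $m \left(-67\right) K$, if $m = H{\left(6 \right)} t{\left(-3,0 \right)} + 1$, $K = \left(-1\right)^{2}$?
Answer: $-67$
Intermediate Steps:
$K = 1$
$H{\left(T \right)} = \frac{1}{T}$
$m = 1$ ($m = \frac{1}{6} \cdot 0 + 1 = 0 + 1 = 1$)
$m \left(-67\right) K = 1 \left(-67\right) 1 = \left(-67\right) 1 = -67$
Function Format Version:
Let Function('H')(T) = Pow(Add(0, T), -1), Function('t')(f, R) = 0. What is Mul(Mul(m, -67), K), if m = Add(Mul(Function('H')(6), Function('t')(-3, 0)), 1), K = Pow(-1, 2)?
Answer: -67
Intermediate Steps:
K = 1
Function('H')(T) = Pow(T, -1)
m = 1 (m = Add(Mul(Pow(6, -1), 0), 1) = Add(Mul(Rational(1, 6), 0), 1) = Add(0, 1) = 1)
Mul(Mul(m, -67), K) = Mul(Mul(1, -67), 1) = Mul(-67, 1) = -67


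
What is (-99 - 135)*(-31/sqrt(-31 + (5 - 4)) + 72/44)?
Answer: -4212/11 - 1209*I*sqrt(30)/5 ≈ -382.91 - 1324.4*I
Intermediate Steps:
(-99 - 135)*(-31/sqrt(-31 + (5 - 4)) + 72/44) = -234*(-31/sqrt(-31 + 1) + 72*(1/44)) = -234*(-31*(-I*sqrt(30)/30) + 18/11) = -234*(-(-31)*I*sqrt(30)/30 + 18/11) = -234*(31*I*sqrt(30)/30 + 18/11) = -234*(18/11 + 31*I*sqrt(30)/30) = -4212/11 - 1209*I*sqrt(30)/5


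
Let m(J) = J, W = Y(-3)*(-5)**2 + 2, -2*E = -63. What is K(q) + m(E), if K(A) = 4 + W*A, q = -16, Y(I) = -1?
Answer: 807/2 ≈ 403.50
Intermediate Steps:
E = 63/2 (E = -1/2*(-63) = 63/2 ≈ 31.500)
W = -23 (W = -1*(-5)**2 + 2 = -1*25 + 2 = -25 + 2 = -23)
K(A) = 4 - 23*A
K(q) + m(E) = (4 - 23*(-16)) + 63/2 = (4 + 368) + 63/2 = 372 + 63/2 = 807/2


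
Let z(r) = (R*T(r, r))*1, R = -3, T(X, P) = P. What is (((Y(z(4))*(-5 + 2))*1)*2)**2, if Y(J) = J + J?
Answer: 20736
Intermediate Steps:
z(r) = -3*r (z(r) = -3*r*1 = -3*r)
Y(J) = 2*J
(((Y(z(4))*(-5 + 2))*1)*2)**2 = ((((2*(-3*4))*(-5 + 2))*1)*2)**2 = ((((2*(-12))*(-3))*1)*2)**2 = ((-24*(-3)*1)*2)**2 = ((72*1)*2)**2 = (72*2)**2 = 144**2 = 20736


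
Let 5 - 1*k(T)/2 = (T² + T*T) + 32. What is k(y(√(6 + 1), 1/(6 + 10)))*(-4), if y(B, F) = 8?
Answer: 1240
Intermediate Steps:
k(T) = -54 - 4*T² (k(T) = 10 - 2*((T² + T*T) + 32) = 10 - 2*((T² + T²) + 32) = 10 - 2*(2*T² + 32) = 10 - 2*(32 + 2*T²) = 10 + (-64 - 4*T²) = -54 - 4*T²)
k(y(√(6 + 1), 1/(6 + 10)))*(-4) = (-54 - 4*8²)*(-4) = (-54 - 4*64)*(-4) = (-54 - 256)*(-4) = -310*(-4) = 1240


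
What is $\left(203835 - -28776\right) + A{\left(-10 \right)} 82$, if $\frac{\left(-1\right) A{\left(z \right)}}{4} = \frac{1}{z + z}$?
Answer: $\frac{1163137}{5} \approx 2.3263 \cdot 10^{5}$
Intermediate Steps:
$A{\left(z \right)} = - \frac{2}{z}$ ($A{\left(z \right)} = - \frac{4}{z + z} = - \frac{4}{2 z} = - 4 \frac{1}{2 z} = - \frac{2}{z}$)
$\left(203835 - -28776\right) + A{\left(-10 \right)} 82 = \left(203835 - -28776\right) + - \frac{2}{-10} \cdot 82 = \left(203835 + 28776\right) + \left(-2\right) \left(- \frac{1}{10}\right) 82 = 232611 + \frac{1}{5} \cdot 82 = 232611 + \frac{82}{5} = \frac{1163137}{5}$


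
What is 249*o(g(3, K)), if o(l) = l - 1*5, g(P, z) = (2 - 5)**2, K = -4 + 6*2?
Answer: 996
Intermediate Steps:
K = 8 (K = -4 + 12 = 8)
g(P, z) = 9 (g(P, z) = (-3)**2 = 9)
o(l) = -5 + l (o(l) = l - 5 = -5 + l)
249*o(g(3, K)) = 249*(-5 + 9) = 249*4 = 996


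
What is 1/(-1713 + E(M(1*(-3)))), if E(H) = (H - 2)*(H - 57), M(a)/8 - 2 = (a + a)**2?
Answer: 1/72881 ≈ 1.3721e-5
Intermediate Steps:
M(a) = 16 + 32*a**2 (M(a) = 16 + 8*(a + a)**2 = 16 + 8*(2*a)**2 = 16 + 8*(4*a**2) = 16 + 32*a**2)
E(H) = (-57 + H)*(-2 + H) (E(H) = (-2 + H)*(-57 + H) = (-57 + H)*(-2 + H))
1/(-1713 + E(M(1*(-3)))) = 1/(-1713 + (114 + (16 + 32*(1*(-3))**2)**2 - 59*(16 + 32*(1*(-3))**2))) = 1/(-1713 + (114 + (16 + 32*(-3)**2)**2 - 59*(16 + 32*(-3)**2))) = 1/(-1713 + (114 + (16 + 32*9)**2 - 59*(16 + 32*9))) = 1/(-1713 + (114 + (16 + 288)**2 - 59*(16 + 288))) = 1/(-1713 + (114 + 304**2 - 59*304)) = 1/(-1713 + (114 + 92416 - 17936)) = 1/(-1713 + 74594) = 1/72881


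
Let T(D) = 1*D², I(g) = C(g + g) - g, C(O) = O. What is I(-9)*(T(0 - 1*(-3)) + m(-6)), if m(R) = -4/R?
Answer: -87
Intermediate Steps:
I(g) = g (I(g) = (g + g) - g = 2*g - g = g)
T(D) = D²
I(-9)*(T(0 - 1*(-3)) + m(-6)) = -9*((0 - 1*(-3))² - 4/(-6)) = -9*((0 + 3)² - 4*(-⅙)) = -9*(3² + ⅔) = -9*(9 + ⅔) = -9*29/3 = -87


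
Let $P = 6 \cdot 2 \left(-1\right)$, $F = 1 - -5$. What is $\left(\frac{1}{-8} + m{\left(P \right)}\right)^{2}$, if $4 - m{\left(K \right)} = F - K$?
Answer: $\frac{12769}{64} \approx 199.52$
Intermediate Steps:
$F = 6$ ($F = 1 + 5 = 6$)
$P = -12$ ($P = 12 \left(-1\right) = -12$)
$m{\left(K \right)} = -2 + K$ ($m{\left(K \right)} = 4 - \left(6 - K\right) = 4 + \left(-6 + K\right) = -2 + K$)
$\left(\frac{1}{-8} + m{\left(P \right)}\right)^{2} = \left(\frac{1}{-8} - 14\right)^{2} = \left(- \frac{1}{8} - 14\right)^{2} = \left(- \frac{113}{8}\right)^{2} = \frac{12769}{64}$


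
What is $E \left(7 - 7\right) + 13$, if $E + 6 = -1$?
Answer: $13$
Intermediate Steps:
$E = -7$ ($E = -6 - 1 = -7$)
$E \left(7 - 7\right) + 13 = - 7 \left(7 - 7\right) + 13 = \left(-7\right) 0 + 13 = 0 + 13 = 13$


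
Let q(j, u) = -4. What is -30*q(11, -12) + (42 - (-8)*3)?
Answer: 186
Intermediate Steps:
-30*q(11, -12) + (42 - (-8)*3) = -30*(-4) + (42 - (-8)*3) = 120 + (42 - 1*(-24)) = 120 + (42 + 24) = 120 + 66 = 186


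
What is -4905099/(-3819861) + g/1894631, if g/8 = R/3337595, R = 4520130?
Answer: 689279675099409611/536776286007055781 ≈ 1.2841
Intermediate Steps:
g = 7232208/667519 (g = 8*(4520130/3337595) = 8*(4520130*(1/3337595)) = 8*(904026/667519) = 7232208/667519 ≈ 10.834)
-4905099/(-3819861) + g/1894631 = -4905099/(-3819861) + (7232208/667519)/1894631 = -4905099*(-1/3819861) + (7232208/667519)*(1/1894631) = 545011/424429 + 7232208/1264702190489 = 689279675099409611/536776286007055781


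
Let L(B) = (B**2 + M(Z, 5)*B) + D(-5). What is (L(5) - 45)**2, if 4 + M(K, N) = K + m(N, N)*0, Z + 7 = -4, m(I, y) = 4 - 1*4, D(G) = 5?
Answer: 8100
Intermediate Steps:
m(I, y) = 0 (m(I, y) = 4 - 4 = 0)
Z = -11 (Z = -7 - 4 = -11)
M(K, N) = -4 + K (M(K, N) = -4 + (K + 0*0) = -4 + (K + 0) = -4 + K)
L(B) = 5 + B**2 - 15*B (L(B) = (B**2 + (-4 - 11)*B) + 5 = (B**2 - 15*B) + 5 = 5 + B**2 - 15*B)
(L(5) - 45)**2 = ((5 + 5**2 - 15*5) - 45)**2 = ((5 + 25 - 75) - 45)**2 = (-45 - 45)**2 = (-90)**2 = 8100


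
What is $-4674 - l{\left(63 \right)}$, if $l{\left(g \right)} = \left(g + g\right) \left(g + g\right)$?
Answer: $-20550$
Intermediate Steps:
$l{\left(g \right)} = 4 g^{2}$ ($l{\left(g \right)} = 2 g 2 g = 4 g^{2}$)
$-4674 - l{\left(63 \right)} = -4674 - 4 \cdot 63^{2} = -4674 - 4 \cdot 3969 = -4674 - 15876 = -20550$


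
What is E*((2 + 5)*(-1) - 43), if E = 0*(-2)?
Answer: 0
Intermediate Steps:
E = 0
E*((2 + 5)*(-1) - 43) = 0*((2 + 5)*(-1) - 43) = 0*(7*(-1) - 43) = 0*(-7 - 43) = 0*(-50) = 0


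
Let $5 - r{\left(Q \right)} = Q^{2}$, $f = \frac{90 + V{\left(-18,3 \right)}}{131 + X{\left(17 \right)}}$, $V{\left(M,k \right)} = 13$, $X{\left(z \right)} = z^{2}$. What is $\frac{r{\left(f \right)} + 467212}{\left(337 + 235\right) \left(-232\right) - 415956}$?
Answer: $- \frac{82417068191}{96783624000} \approx -0.85156$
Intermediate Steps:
$f = \frac{103}{420}$ ($f = \frac{90 + 13}{131 + 17^{2}} = \frac{103}{131 + 289} = \frac{103}{420} \approx 0.24524$)
$r{\left(Q \right)} = 5 - Q^{2}$
$\frac{r{\left(f \right)} + 467212}{\left(337 + 235\right) \left(-232\right) - 415956} = \frac{\left(5 - \left(\frac{103}{420}\right)^{2}\right) + 467212}{\left(337 + 235\right) \left(-232\right) - 415956} = \frac{\left(5 - \frac{10609}{176400}\right) + 467212}{572 \left(-232\right) - 415956} = \frac{\left(5 - \frac{10609}{176400}\right) + 467212}{-132704 - 415956} = \frac{\frac{871391}{176400} + 467212}{-548660} = \frac{82417068191}{176400} \left(- \frac{1}{548660}\right) = - \frac{82417068191}{96783624000}$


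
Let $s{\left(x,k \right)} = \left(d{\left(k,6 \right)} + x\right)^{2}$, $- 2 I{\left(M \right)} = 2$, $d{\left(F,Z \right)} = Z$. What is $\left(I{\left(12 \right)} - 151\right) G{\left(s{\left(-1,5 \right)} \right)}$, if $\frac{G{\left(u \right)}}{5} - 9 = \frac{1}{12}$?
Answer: $- \frac{20710}{3} \approx -6903.3$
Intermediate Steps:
$I{\left(M \right)} = -1$ ($I{\left(M \right)} = \left(- \frac{1}{2}\right) 2 = -1$)
$s{\left(x,k \right)} = \left(6 + x\right)^{2}$
$G{\left(u \right)} = \frac{545}{12}$ ($G{\left(u \right)} = 45 + \frac{5}{12} = \frac{545}{12}$)
$\left(I{\left(12 \right)} - 151\right) G{\left(s{\left(-1,5 \right)} \right)} = \left(-1 - 151\right) \frac{545}{12} = \left(-152\right) \frac{545}{12} = - \frac{20710}{3}$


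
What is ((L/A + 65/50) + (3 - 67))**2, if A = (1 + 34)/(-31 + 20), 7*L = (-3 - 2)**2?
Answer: 978000529/240100 ≈ 4073.3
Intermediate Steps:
L = 25/7 (L = (-3 - 2)**2/7 = (1/7)*(-5)**2 = (1/7)*25 = 25/7 ≈ 3.5714)
A = -35/11 (A = 35/(-11) = 35*(-1/11) = -35/11 ≈ -3.1818)
((L/A + 65/50) + (3 - 67))**2 = ((25/(7*(-35/11)) + 65/50) + (3 - 67))**2 = (((25/7)*(-11/35) + 65*(1/50)) - 64)**2 = ((-55/49 + 13/10) - 64)**2 = (87/490 - 64)**2 = (-31273/490)**2 = 978000529/240100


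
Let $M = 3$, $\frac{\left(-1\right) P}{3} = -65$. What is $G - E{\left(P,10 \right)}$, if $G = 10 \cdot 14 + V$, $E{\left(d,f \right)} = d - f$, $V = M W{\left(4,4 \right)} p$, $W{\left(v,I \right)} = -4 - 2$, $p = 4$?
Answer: $-117$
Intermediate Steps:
$P = 195$ ($P = \left(-3\right) \left(-65\right) = 195$)
$W{\left(v,I \right)} = -6$ ($W{\left(v,I \right)} = -4 - 2 = -6$)
$V = -72$ ($V = 3 \left(-6\right) 4 = \left(-18\right) 4 = -72$)
$G = 68$ ($G = 10 \cdot 14 - 72 = 140 - 72 = 68$)
$G - E{\left(P,10 \right)} = 68 - \left(195 - 10\right) = 68 - 185 = -117$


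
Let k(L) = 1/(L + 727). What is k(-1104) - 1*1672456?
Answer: -630515913/377 ≈ -1.6725e+6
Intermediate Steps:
k(L) = 1/(727 + L)
k(-1104) - 1*1672456 = 1/(727 - 1104) - 1*1672456 = 1/(-377) - 1672456 = -1/377 - 1672456 = -630515913/377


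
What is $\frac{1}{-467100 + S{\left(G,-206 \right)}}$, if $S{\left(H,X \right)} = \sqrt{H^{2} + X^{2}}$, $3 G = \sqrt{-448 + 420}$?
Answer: $- \frac{1050975}{490910327026} - \frac{3 \sqrt{95474}}{981820654052} \approx -2.1418 \cdot 10^{-6}$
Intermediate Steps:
$G = \frac{2 i \sqrt{7}}{3}$ ($G = \frac{\sqrt{-448 + 420}}{3} = \frac{\sqrt{-28}}{3} = \frac{2 i \sqrt{7}}{3} \approx 1.7638 i$)
$\frac{1}{-467100 + S{\left(G,-206 \right)}} = \frac{1}{-467100 + \sqrt{\left(\frac{2 i \sqrt{7}}{3}\right)^{2} + \left(-206\right)^{2}}} = \frac{1}{-467100 + \sqrt{- \frac{28}{9} + 42436}} = \frac{1}{-467100 + \sqrt{\frac{381896}{9}}} = \frac{1}{-467100 + \frac{2 \sqrt{95474}}{3}}$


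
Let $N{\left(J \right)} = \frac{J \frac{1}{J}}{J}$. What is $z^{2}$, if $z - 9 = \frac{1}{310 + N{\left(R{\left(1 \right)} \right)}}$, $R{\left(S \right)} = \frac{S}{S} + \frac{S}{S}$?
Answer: $\frac{31259281}{385641} \approx 81.058$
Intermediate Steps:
$R{\left(S \right)} = 2$ ($R{\left(S \right)} = 1 + 1 = 2$)
$N{\left(J \right)} = \frac{1}{J}$ ($N{\left(J \right)} = 1 \frac{1}{J} = \frac{1}{J}$)
$z = \frac{5591}{621}$ ($z = 9 + \frac{1}{310 + \frac{1}{2}} = 9 + \frac{1}{\frac{621}{2}} = 9 + \frac{2}{621} = \frac{5591}{621} \approx 9.0032$)
$z^{2} = \left(\frac{5591}{621}\right)^{2} = \frac{31259281}{385641}$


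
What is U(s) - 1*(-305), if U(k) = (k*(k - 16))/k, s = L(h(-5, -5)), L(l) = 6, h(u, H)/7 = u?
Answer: 295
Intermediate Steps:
h(u, H) = 7*u
s = 6
U(k) = -16 + k (U(k) = (k*(-16 + k))/k = -16 + k)
U(s) - 1*(-305) = (-16 + 6) - 1*(-305) = -10 + 305 = 295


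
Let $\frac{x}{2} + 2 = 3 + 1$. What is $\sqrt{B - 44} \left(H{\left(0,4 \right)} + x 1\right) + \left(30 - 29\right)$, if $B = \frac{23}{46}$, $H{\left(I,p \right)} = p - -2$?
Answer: $1 + 5 i \sqrt{174} \approx 1.0 + 65.955 i$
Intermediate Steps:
$H{\left(I,p \right)} = 2 + p$ ($H{\left(I,p \right)} = p + 2 = 2 + p$)
$B = \frac{1}{2}$ ($B = 23 \cdot \frac{1}{46} = \frac{1}{2} \approx 0.5$)
$x = 4$ ($x = -4 + 2 \left(3 + 1\right) = -4 + 2 \cdot 4 = -4 + 8 = 4$)
$\sqrt{B - 44} \left(H{\left(0,4 \right)} + x 1\right) + \left(30 - 29\right) = \sqrt{\frac{1}{2} - 44} \left(\left(2 + 4\right) + 4 \cdot 1\right) + \left(30 - 29\right) = \sqrt{- \frac{87}{2}} \left(6 + 4\right) + \left(30 - 29\right) = \frac{i \sqrt{174}}{2} \cdot 10 + 1 = 5 i \sqrt{174} + 1 = 1 + 5 i \sqrt{174}$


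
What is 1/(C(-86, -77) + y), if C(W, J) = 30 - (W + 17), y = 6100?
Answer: 1/6199 ≈ 0.00016132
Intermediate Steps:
C(W, J) = 13 - W (C(W, J) = 30 - (17 + W) = 30 + (-17 - W) = 13 - W)
1/(C(-86, -77) + y) = 1/((13 - 1*(-86)) + 6100) = 1/((13 + 86) + 6100) = 1/(99 + 6100) = 1/6199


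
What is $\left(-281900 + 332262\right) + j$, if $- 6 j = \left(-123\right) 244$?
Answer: $55364$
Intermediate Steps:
$j = 5002$ ($j = - \frac{\left(-123\right) 244}{6} = \left(- \frac{1}{6}\right) \left(-30012\right) = 5002$)
$\left(-281900 + 332262\right) + j = \left(-281900 + 332262\right) + 5002 = 50362 + 5002 = 55364$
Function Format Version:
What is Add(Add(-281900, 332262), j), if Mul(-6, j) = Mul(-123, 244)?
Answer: 55364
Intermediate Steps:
j = 5002 (j = Mul(Rational(-1, 6), Mul(-123, 244)) = Mul(Rational(-1, 6), -30012) = 5002)
Add(Add(-281900, 332262), j) = Add(Add(-281900, 332262), 5002) = Add(50362, 5002) = 55364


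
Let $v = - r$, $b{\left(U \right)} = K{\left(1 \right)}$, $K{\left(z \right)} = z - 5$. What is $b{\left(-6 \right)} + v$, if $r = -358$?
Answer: $354$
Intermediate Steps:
$K{\left(z \right)} = -5 + z$
$b{\left(U \right)} = -4$ ($b{\left(U \right)} = -5 + 1 = -4$)
$v = 358$ ($v = \left(-1\right) \left(-358\right) = 358$)
$b{\left(-6 \right)} + v = -4 + 358 = 354$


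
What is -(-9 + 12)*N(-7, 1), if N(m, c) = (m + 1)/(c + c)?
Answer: 9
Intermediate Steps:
N(m, c) = (1 + m)/(2*c) (N(m, c) = (1 + m)/((2*c)) = (1 + m)*(1/(2*c)) = (1 + m)/(2*c))
-(-9 + 12)*N(-7, 1) = -(-9 + 12)*(1/2)*(1 - 7)/1 = -3*(1/2)*1*(-6) = -3*(-3) = -1*(-9) = 9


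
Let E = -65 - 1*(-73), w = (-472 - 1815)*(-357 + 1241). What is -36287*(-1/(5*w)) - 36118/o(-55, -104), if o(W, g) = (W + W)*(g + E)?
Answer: -9137085961/2668654560 ≈ -3.4239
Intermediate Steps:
w = -2021708 (w = -2287*884 = -2021708)
E = 8 (E = -65 + 73 = 8)
o(W, g) = 2*W*(8 + g) (o(W, g) = (W + W)*(g + 8) = (2*W)*(8 + g) = 2*W*(8 + g))
-36287*(-1/(5*w)) - 36118/o(-55, -104) = -36287/((-2021708*(-5))) - 36118*(-1/(110*(8 - 104))) = -36287/10108540 - 36118/(2*(-55)*(-96)) = -36287*1/10108540 - 36118/10560 = -36287/10108540 - 36118*1/10560 = -36287/10108540 - 18059/5280 = -9137085961/2668654560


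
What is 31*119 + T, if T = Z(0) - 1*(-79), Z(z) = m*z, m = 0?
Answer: 3768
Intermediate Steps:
Z(z) = 0 (Z(z) = 0*z = 0)
T = 79 (T = 0 - 1*(-79) = 0 + 79 = 79)
31*119 + T = 31*119 + 79 = 3689 + 79 = 3768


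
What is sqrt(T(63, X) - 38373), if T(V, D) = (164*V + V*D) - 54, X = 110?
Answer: I*sqrt(21165) ≈ 145.48*I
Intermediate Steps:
T(V, D) = -54 + 164*V + D*V (T(V, D) = (164*V + D*V) - 54 = -54 + 164*V + D*V)
sqrt(T(63, X) - 38373) = sqrt((-54 + 164*63 + 110*63) - 38373) = sqrt((-54 + 10332 + 6930) - 38373) = sqrt(17208 - 38373) = sqrt(-21165) = I*sqrt(21165)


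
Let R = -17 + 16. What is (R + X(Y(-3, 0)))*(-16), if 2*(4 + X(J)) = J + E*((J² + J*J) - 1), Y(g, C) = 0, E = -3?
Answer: 56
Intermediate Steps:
X(J) = -5/2 + J/2 - 3*J² (X(J) = -4 + (J - 3*((J² + J*J) - 1))/2 = -4 + (J - 3*((J² + J²) - 1))/2 = -4 + (J - 3*(2*J² - 1))/2 = -4 + (J - 3*(-1 + 2*J²))/2 = -4 + (J + (3 - 6*J²))/2 = -4 + (3 + J - 6*J²)/2 = -4 + (3/2 + J/2 - 3*J²) = -5/2 + J/2 - 3*J²)
R = -1
(R + X(Y(-3, 0)))*(-16) = (-1 + (-5/2 + (½)*0 - 3*0²))*(-16) = (-1 + (-5/2 + 0 - 3*0))*(-16) = (-1 + (-5/2 + 0 + 0))*(-16) = (-1 - 5/2)*(-16) = -7/2*(-16) = 56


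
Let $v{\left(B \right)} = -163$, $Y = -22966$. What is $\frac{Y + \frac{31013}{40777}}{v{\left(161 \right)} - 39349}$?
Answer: $\frac{936453569}{1611180824} \approx 0.58122$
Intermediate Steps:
$\frac{Y + \frac{31013}{40777}}{v{\left(161 \right)} - 39349} = \frac{-22966 + \frac{31013}{40777}}{-163 - 39349} = \frac{-22966 + 31013 \cdot \frac{1}{40777}}{-39512} = \left(-22966 + \frac{31013}{40777}\right) \left(- \frac{1}{39512}\right) = \left(- \frac{936453569}{40777}\right) \left(- \frac{1}{39512}\right) = \frac{936453569}{1611180824}$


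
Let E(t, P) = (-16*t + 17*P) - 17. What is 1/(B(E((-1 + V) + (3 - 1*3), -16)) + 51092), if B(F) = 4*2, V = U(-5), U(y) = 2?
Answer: 1/51100 ≈ 1.9569e-5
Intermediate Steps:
V = 2
E(t, P) = -17 - 16*t + 17*P
B(F) = 8
1/(B(E((-1 + V) + (3 - 1*3), -16)) + 51092) = 1/(8 + 51092) = 1/51100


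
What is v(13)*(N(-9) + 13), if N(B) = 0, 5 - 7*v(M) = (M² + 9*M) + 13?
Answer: -546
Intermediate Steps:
v(M) = -8/7 - 9*M/7 - M²/7 (v(M) = 5/7 - ((M² + 9*M) + 13)/7 = 5/7 - (13 + M² + 9*M)/7 = 5/7 + (-13/7 - 9*M/7 - M²/7) = -8/7 - 9*M/7 - M²/7)
v(13)*(N(-9) + 13) = (-8/7 - 9/7*13 - ⅐*13²)*(0 + 13) = (-8/7 - 117/7 - ⅐*169)*13 = (-8/7 - 117/7 - 169/7)*13 = -42*13 = -546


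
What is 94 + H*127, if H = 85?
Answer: 10889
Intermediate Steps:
94 + H*127 = 94 + 85*127 = 94 + 10795 = 10889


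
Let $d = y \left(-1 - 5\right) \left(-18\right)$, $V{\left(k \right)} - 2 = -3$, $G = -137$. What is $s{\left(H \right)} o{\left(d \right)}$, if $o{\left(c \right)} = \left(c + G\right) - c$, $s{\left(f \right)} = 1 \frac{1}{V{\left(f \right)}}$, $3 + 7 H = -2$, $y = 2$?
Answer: $137$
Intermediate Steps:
$H = - \frac{5}{7}$ ($H = - \frac{3}{7} + \frac{1}{7} \left(-2\right) = - \frac{3}{7} - \frac{2}{7} = - \frac{5}{7} \approx -0.71429$)
$V{\left(k \right)} = -1$ ($V{\left(k \right)} = 2 - 3 = -1$)
$s{\left(f \right)} = -1$ ($s{\left(f \right)} = 1 \frac{1}{-1} = 1 \left(-1\right) = -1$)
$d = 216$ ($d = 2 \left(-1 - 5\right) \left(-18\right) = 2 \left(-6\right) \left(-18\right) = \left(-12\right) \left(-18\right) = 216$)
$o{\left(c \right)} = -137$ ($o{\left(c \right)} = \left(c - 137\right) - c = \left(-137 + c\right) - c = -137$)
$s{\left(H \right)} o{\left(d \right)} = \left(-1\right) \left(-137\right) = 137$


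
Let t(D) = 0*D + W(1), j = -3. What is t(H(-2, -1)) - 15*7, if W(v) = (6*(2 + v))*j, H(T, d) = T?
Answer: -159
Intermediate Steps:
W(v) = -36 - 18*v (W(v) = (6*(2 + v))*(-3) = (12 + 6*v)*(-3) = -36 - 18*v)
t(D) = -54 (t(D) = 0*D + (-36 - 18*1) = 0 + (-36 - 18) = 0 - 54 = -54)
t(H(-2, -1)) - 15*7 = -54 - 15*7 = -54 - 105 = -159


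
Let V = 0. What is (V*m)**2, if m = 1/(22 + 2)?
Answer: 0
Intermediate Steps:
m = 1/24 ≈ 0.041667
(V*m)**2 = (0*(1/24))**2 = 0**2 = 0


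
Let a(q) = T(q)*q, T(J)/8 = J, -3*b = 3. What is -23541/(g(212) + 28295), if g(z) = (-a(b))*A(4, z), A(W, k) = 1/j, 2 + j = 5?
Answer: -70623/84877 ≈ -0.83206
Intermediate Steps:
b = -1 (b = -1/3*3 = -1)
T(J) = 8*J
j = 3 (j = -2 + 5 = 3)
a(q) = 8*q**2 (a(q) = (8*q)*q = 8*q**2)
A(W, k) = 1/3
g(z) = -8/3 (g(z) = -8*(-1)**2*(1/3) = -8*(1/3) = -1*8*(1/3) = -8*1/3 = -8/3)
-23541/(g(212) + 28295) = -23541/(-8/3 + 28295) = -23541/84877/3 = -23541*3/84877 = -70623/84877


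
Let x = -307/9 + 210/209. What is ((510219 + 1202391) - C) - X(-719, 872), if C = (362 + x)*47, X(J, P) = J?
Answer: 3193695346/1881 ≈ 1.6979e+6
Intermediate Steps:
x = -62273/1881 (x = -307*1/9 + 210*(1/209) = -307/9 + 210/209 = -62273/1881 ≈ -33.106)
C = 29076503/1881 (C = (362 - 62273/1881)*47 = (618649/1881)*47 = 29076503/1881 ≈ 15458.)
((510219 + 1202391) - C) - X(-719, 872) = ((510219 + 1202391) - 1*29076503/1881) - 1*(-719) = (1712610 - 29076503/1881) + 719 = 3192342907/1881 + 719 = 3193695346/1881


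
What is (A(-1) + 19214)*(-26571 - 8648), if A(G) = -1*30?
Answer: -675641296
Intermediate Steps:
A(G) = -30
(A(-1) + 19214)*(-26571 - 8648) = (-30 + 19214)*(-26571 - 8648) = 19184*(-35219) = -675641296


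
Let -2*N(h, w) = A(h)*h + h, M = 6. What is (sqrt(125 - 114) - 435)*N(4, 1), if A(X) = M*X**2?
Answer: 84390 - 194*sqrt(11) ≈ 83747.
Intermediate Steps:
A(X) = 6*X**2
N(h, w) = -3*h**3 - h/2 (N(h, w) = -((6*h**2)*h + h)/2 = -(6*h**3 + h)/2 = -(h + 6*h**3)/2 = -3*h**3 - h/2)
(sqrt(125 - 114) - 435)*N(4, 1) = (sqrt(125 - 114) - 435)*(-3*4**3 - 1/2*4) = (sqrt(11) - 435)*(-3*64 - 2) = (-435 + sqrt(11))*(-192 - 2) = (-435 + sqrt(11))*(-194) = 84390 - 194*sqrt(11)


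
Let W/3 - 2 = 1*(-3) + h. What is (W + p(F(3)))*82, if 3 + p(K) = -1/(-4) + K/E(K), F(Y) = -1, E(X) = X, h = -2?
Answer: -1763/2 ≈ -881.50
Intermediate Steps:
p(K) = -7/4 (p(K) = -3 + (-1/(-4) + K/K) = -3 + (-1*(-¼) + 1) = -3 + (¼ + 1) = -3 + 5/4 = -7/4)
W = -9 (W = 6 + 3*(1*(-3) - 2) = 6 + 3*(-3 - 2) = 6 + 3*(-5) = 6 - 15 = -9)
(W + p(F(3)))*82 = (-9 - 7/4)*82 = -43/4*82 = -1763/2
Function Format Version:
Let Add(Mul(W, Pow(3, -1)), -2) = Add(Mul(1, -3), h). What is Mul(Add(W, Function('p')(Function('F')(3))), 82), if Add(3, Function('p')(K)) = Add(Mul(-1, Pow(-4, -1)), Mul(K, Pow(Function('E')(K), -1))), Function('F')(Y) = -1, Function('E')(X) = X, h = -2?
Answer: Rational(-1763, 2) ≈ -881.50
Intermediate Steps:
Function('p')(K) = Rational(-7, 4) (Function('p')(K) = Add(-3, Add(Mul(-1, Pow(-4, -1)), Mul(K, Pow(K, -1)))) = Add(-3, Add(Mul(-1, Rational(-1, 4)), 1)) = Add(-3, Add(Rational(1, 4), 1)) = Add(-3, Rational(5, 4)) = Rational(-7, 4))
W = -9 (W = Add(6, Mul(3, Add(Mul(1, -3), -2))) = Add(6, Mul(3, Add(-3, -2))) = Add(6, Mul(3, -5)) = Add(6, -15) = -9)
Mul(Add(W, Function('p')(Function('F')(3))), 82) = Mul(Add(-9, Rational(-7, 4)), 82) = Mul(Rational(-43, 4), 82) = Rational(-1763, 2)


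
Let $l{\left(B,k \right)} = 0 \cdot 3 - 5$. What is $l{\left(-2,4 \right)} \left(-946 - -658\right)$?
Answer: $1440$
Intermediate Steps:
$l{\left(B,k \right)} = -5$ ($l{\left(B,k \right)} = 0 - 5 = -5$)
$l{\left(-2,4 \right)} \left(-946 - -658\right) = - 5 \left(-946 - -658\right) = - 5 \left(-946 + 658\right) = \left(-5\right) \left(-288\right) = 1440$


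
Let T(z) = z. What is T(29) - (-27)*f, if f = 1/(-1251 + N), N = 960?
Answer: 2804/97 ≈ 28.907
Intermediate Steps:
f = -1/291 (f = 1/(-1251 + 960) = 1/(-291) = -1/291 ≈ -0.0034364)
T(29) - (-27)*f = 29 - (-27)*(-1)/291 = 29 - 1*9/97 = 29 - 9/97 = 2804/97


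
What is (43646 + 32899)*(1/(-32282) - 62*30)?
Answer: -4596107859945/32282 ≈ -1.4237e+8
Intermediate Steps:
(43646 + 32899)*(1/(-32282) - 62*30) = 76545*(-1/32282 - 1860) = 76545*(-60044521/32282) = -4596107859945/32282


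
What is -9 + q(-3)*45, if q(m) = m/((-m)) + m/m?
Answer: -9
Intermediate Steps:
q(m) = 0 (q(m) = m*(-1/m) + 1 = -1 + 1 = 0)
-9 + q(-3)*45 = -9 + 0*45 = -9 + 0 = -9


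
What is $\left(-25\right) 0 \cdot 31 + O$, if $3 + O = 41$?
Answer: $38$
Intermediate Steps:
$O = 38$ ($O = -3 + 41 = 38$)
$\left(-25\right) 0 \cdot 31 + O = \left(-25\right) 0 \cdot 31 + 38 = 0 \cdot 31 + 38 = 0 + 38 = 38$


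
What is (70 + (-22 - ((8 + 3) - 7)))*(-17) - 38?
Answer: -786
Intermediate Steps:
(70 + (-22 - ((8 + 3) - 7)))*(-17) - 38 = (70 + (-22 - (11 - 7)))*(-17) - 38 = (70 + (-22 - 1*4))*(-17) - 38 = (70 + (-22 - 4))*(-17) - 38 = (70 - 26)*(-17) - 38 = 44*(-17) - 38 = -748 - 38 = -786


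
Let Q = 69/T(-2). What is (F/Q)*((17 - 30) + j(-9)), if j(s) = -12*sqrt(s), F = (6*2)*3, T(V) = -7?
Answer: 1092/23 + 3024*I/23 ≈ 47.478 + 131.48*I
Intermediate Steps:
F = 36 (F = 12*3 = 36)
Q = -69/7 (Q = 69/(-7) = 69*(-1/7) = -69/7 ≈ -9.8571)
(F/Q)*((17 - 30) + j(-9)) = (36/(-69/7))*((17 - 30) - 36*I) = (36*(-7/69))*(-13 - 36*I) = -84*(-13 - 36*I)/23 = 1092/23 + 3024*I/23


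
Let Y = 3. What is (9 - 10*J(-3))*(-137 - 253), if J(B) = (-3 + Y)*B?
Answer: -3510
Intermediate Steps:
J(B) = 0 (J(B) = (-3 + 3)*B = 0*B = 0)
(9 - 10*J(-3))*(-137 - 253) = (9 - 10*0)*(-137 - 253) = (9 + 0)*(-390) = 9*(-390) = -3510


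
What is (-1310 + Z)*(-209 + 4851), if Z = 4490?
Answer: 14761560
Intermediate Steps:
(-1310 + Z)*(-209 + 4851) = (-1310 + 4490)*(-209 + 4851) = 3180*4642 = 14761560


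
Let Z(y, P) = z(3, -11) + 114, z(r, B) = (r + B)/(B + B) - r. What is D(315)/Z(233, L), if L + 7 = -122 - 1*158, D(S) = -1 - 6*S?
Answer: -20801/1225 ≈ -16.980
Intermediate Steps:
L = -287 (L = -7 + (-122 - 1*158) = -7 + (-122 - 158) = -7 - 280 = -287)
z(r, B) = -r + (B + r)/(2*B) (z(r, B) = (B + r)/((2*B)) - r = (B + r)*(1/(2*B)) - r = (B + r)/(2*B) - r = -r + (B + r)/(2*B))
Z(y, P) = 1225/11 (Z(y, P) = (½ - 1*3 + (½)*3/(-11)) + 114 = (½ - 3 + (½)*3*(-1/11)) + 114 = (½ - 3 - 3/22) + 114 = -29/11 + 114 = 1225/11)
D(315)/Z(233, L) = (-1 - 6*315)/(1225/11) = (-1 - 1890)*(11/1225) = -1891*11/1225 = -20801/1225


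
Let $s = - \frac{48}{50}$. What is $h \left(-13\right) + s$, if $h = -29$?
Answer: $\frac{9401}{25} \approx 376.04$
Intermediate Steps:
$s = - \frac{24}{25}$ ($s = \left(-48\right) \frac{1}{50} = - \frac{24}{25} \approx -0.96$)
$h \left(-13\right) + s = \left(-29\right) \left(-13\right) - \frac{24}{25} = 377 - \frac{24}{25} = \frac{9401}{25}$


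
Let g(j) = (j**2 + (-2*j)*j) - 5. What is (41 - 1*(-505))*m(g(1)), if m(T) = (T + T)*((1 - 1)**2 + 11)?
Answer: -72072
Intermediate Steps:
g(j) = -5 - j**2 (g(j) = (j**2 - 2*j**2) - 5 = -j**2 - 5 = -5 - j**2)
m(T) = 22*T (m(T) = (2*T)*(0**2 + 11) = (2*T)*(0 + 11) = (2*T)*11 = 22*T)
(41 - 1*(-505))*m(g(1)) = (41 - 1*(-505))*(22*(-5 - 1*1**2)) = (41 + 505)*(22*(-5 - 1*1)) = 546*(22*(-5 - 1)) = 546*(22*(-6)) = 546*(-132) = -72072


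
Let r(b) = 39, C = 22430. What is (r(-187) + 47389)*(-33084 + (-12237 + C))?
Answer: -1085674348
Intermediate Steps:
(r(-187) + 47389)*(-33084 + (-12237 + C)) = (39 + 47389)*(-33084 + (-12237 + 22430)) = 47428*(-33084 + 10193) = 47428*(-22891) = -1085674348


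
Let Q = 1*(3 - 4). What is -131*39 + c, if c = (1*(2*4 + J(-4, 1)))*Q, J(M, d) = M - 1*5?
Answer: -5108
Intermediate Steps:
J(M, d) = -5 + M (J(M, d) = M - 5 = -5 + M)
Q = -1 (Q = 1*(-1) = -1)
c = 1 (c = (1*(2*4 + (-5 - 4)))*(-1) = (1*(8 - 9))*(-1) = (1*(-1))*(-1) = -1*(-1) = 1)
-131*39 + c = -131*39 + 1 = -5109 + 1 = -5108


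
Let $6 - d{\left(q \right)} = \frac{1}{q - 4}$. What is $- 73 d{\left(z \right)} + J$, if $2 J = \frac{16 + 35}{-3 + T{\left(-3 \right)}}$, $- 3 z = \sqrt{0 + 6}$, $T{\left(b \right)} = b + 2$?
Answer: $- \frac{85269}{184} + \frac{73 \sqrt{6}}{46} \approx -459.53$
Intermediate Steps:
$T{\left(b \right)} = 2 + b$
$z = - \frac{\sqrt{6}}{3}$ ($z = - \frac{\sqrt{0 + 6}}{3} = - \frac{\sqrt{6}}{3} \approx -0.8165$)
$J = - \frac{51}{8}$ ($J = \frac{\left(16 + 35\right) \frac{1}{-3 + \left(2 - 3\right)}}{2} = \frac{51 \frac{1}{-3 - 1}}{2} = \frac{51 \frac{1}{-4}}{2} = \frac{51 \left(- \frac{1}{4}\right)}{2} = \frac{1}{2} \left(- \frac{51}{4}\right) = - \frac{51}{8} \approx -6.375$)
$d{\left(q \right)} = 6 - \frac{1}{-4 + q}$ ($d{\left(q \right)} = 6 - \frac{1}{q - 4} = 6 - \frac{1}{-4 + q}$)
$- 73 d{\left(z \right)} + J = - 73 \frac{-25 + 6 \left(- \frac{\sqrt{6}}{3}\right)}{-4 - \frac{\sqrt{6}}{3}} - \frac{51}{8} = - 73 \frac{-25 - 2 \sqrt{6}}{-4 - \frac{\sqrt{6}}{3}} - \frac{51}{8} = - \frac{73 \left(-25 - 2 \sqrt{6}\right)}{-4 - \frac{\sqrt{6}}{3}} - \frac{51}{8} = - \frac{51}{8} - \frac{73 \left(-25 - 2 \sqrt{6}\right)}{-4 - \frac{\sqrt{6}}{3}}$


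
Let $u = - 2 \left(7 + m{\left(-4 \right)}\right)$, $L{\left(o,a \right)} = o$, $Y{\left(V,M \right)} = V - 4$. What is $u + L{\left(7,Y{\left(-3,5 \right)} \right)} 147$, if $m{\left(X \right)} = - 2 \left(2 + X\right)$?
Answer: $1007$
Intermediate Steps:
$Y{\left(V,M \right)} = -4 + V$
$m{\left(X \right)} = -4 - 2 X$
$u = -22$ ($u = - 2 \left(7 - -4\right) = - 2 \left(7 + \left(-4 + 8\right)\right) = - 2 \left(7 + 4\right) = \left(-2\right) 11 = -22$)
$u + L{\left(7,Y{\left(-3,5 \right)} \right)} 147 = -22 + 7 \cdot 147 = -22 + 1029 = 1007$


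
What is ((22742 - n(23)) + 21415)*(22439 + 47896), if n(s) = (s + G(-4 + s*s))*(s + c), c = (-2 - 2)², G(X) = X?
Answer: 1602582975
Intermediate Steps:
c = 16 (c = (-4)² = 16)
n(s) = (16 + s)*(-4 + s + s²) (n(s) = (s + (-4 + s*s))*(s + 16) = (s + (-4 + s²))*(16 + s) = (-4 + s + s²)*(16 + s) = (16 + s)*(-4 + s + s²))
((22742 - n(23)) + 21415)*(22439 + 47896) = ((22742 - (-64 + 23³ + 12*23 + 17*23²)) + 21415)*(22439 + 47896) = ((22742 - (-64 + 12167 + 276 + 17*529)) + 21415)*70335 = ((22742 - (-64 + 12167 + 276 + 8993)) + 21415)*70335 = ((22742 - 1*21372) + 21415)*70335 = ((22742 - 21372) + 21415)*70335 = (1370 + 21415)*70335 = 22785*70335 = 1602582975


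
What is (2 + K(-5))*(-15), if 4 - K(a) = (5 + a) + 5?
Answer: -15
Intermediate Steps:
K(a) = -6 - a (K(a) = 4 - ((5 + a) + 5) = 4 - (10 + a) = 4 + (-10 - a) = -6 - a)
(2 + K(-5))*(-15) = (2 + (-6 - 1*(-5)))*(-15) = (2 + (-6 + 5))*(-15) = (2 - 1)*(-15) = 1*(-15) = -15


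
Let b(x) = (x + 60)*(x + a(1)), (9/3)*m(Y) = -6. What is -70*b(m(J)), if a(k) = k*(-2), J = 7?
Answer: 16240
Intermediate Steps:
m(Y) = -2 (m(Y) = (⅓)*(-6) = -2)
a(k) = -2*k
b(x) = (-2 + x)*(60 + x) (b(x) = (x + 60)*(x - 2*1) = (60 + x)*(x - 2) = (60 + x)*(-2 + x) = (-2 + x)*(60 + x))
-70*b(m(J)) = -70*(-120 + (-2)² + 58*(-2)) = -70*(-120 + 4 - 116) = -70*(-232) = 16240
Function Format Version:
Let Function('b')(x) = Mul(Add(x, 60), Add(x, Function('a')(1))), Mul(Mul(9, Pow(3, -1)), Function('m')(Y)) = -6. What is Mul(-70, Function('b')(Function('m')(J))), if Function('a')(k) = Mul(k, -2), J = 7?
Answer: 16240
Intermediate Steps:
Function('m')(Y) = -2 (Function('m')(Y) = Mul(Rational(1, 3), -6) = -2)
Function('a')(k) = Mul(-2, k)
Function('b')(x) = Mul(Add(-2, x), Add(60, x)) (Function('b')(x) = Mul(Add(x, 60), Add(x, Mul(-2, 1))) = Mul(Add(60, x), Add(x, -2)) = Mul(Add(60, x), Add(-2, x)) = Mul(Add(-2, x), Add(60, x)))
Mul(-70, Function('b')(Function('m')(J))) = Mul(-70, Add(-120, Pow(-2, 2), Mul(58, -2))) = Mul(-70, Add(-120, 4, -116)) = Mul(-70, -232) = 16240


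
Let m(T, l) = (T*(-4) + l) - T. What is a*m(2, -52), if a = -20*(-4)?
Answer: -4960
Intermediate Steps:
m(T, l) = l - 5*T (m(T, l) = (-4*T + l) - T = (l - 4*T) - T = l - 5*T)
a = 80
a*m(2, -52) = 80*(-52 - 5*2) = 80*(-52 - 10) = 80*(-62) = -4960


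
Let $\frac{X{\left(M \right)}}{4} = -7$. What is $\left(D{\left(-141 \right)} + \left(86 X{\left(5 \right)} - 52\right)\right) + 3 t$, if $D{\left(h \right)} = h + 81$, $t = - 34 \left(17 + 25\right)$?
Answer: $-6804$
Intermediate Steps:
$X{\left(M \right)} = -28$ ($X{\left(M \right)} = 4 \left(-7\right) = -28$)
$t = -1428$ ($t = \left(-34\right) 42 = -1428$)
$D{\left(h \right)} = 81 + h$
$\left(D{\left(-141 \right)} + \left(86 X{\left(5 \right)} - 52\right)\right) + 3 t = \left(\left(81 - 141\right) + \left(86 \left(-28\right) - 52\right)\right) + 3 \left(-1428\right) = \left(-60 - 2460\right) - 4284 = -2520 - 4284 = -6804$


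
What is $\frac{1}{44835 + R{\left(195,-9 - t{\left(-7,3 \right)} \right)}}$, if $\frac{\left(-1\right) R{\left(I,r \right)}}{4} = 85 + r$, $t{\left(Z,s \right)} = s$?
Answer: $\frac{1}{44543} \approx 2.245 \cdot 10^{-5}$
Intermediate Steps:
$R{\left(I,r \right)} = -340 - 4 r$ ($R{\left(I,r \right)} = - 4 \left(85 + r\right) = -340 - 4 r$)
$\frac{1}{44835 + R{\left(195,-9 - t{\left(-7,3 \right)} \right)}} = \frac{1}{44835 - \left(340 + 4 \left(-9 - 3\right)\right)} = \frac{1}{44835 - 292} = \frac{1}{44543}$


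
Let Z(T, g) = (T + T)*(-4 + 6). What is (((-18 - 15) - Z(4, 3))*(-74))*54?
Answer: 195804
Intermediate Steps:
Z(T, g) = 4*T (Z(T, g) = (2*T)*2 = 4*T)
(((-18 - 15) - Z(4, 3))*(-74))*54 = (((-18 - 15) - 4*4)*(-74))*54 = ((-33 - 1*16)*(-74))*54 = ((-33 - 16)*(-74))*54 = -49*(-74)*54 = 3626*54 = 195804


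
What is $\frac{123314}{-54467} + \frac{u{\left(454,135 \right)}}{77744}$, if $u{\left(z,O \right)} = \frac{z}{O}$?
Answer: $- \frac{647104980071}{285827565240} \approx -2.264$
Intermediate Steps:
$\frac{123314}{-54467} + \frac{u{\left(454,135 \right)}}{77744} = \frac{123314}{-54467} + \frac{454 \cdot \frac{1}{135}}{77744} = 123314 \left(- \frac{1}{54467}\right) + 454 \cdot \frac{1}{135} \cdot \frac{1}{77744} = - \frac{123314}{54467} + \frac{454}{135} \cdot \frac{1}{77744} = - \frac{123314}{54467} + \frac{227}{5247720} = - \frac{647104980071}{285827565240}$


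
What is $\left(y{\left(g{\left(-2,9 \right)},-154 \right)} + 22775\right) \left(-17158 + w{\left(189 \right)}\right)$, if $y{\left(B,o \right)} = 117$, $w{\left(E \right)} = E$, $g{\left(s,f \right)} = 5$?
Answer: $-388454348$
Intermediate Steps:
$\left(y{\left(g{\left(-2,9 \right)},-154 \right)} + 22775\right) \left(-17158 + w{\left(189 \right)}\right) = \left(117 + 22775\right) \left(-17158 + 189\right) = 22892 \left(-16969\right) = -388454348$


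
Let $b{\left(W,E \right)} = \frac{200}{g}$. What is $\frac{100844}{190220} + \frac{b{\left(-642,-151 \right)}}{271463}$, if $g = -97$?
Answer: $\frac{663844297221}{1252214027605} \approx 0.53014$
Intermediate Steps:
$b{\left(W,E \right)} = - \frac{200}{97}$ ($b{\left(W,E \right)} = \frac{200}{-97} = 200 \left(- \frac{1}{97}\right) = - \frac{200}{97}$)
$\frac{100844}{190220} + \frac{b{\left(-642,-151 \right)}}{271463} = \frac{100844}{190220} - \frac{200}{97 \cdot 271463} = 100844 \cdot \frac{1}{190220} - \frac{200}{26331911} = \frac{25211}{47555} - \frac{200}{26331911} = \frac{663844297221}{1252214027605}$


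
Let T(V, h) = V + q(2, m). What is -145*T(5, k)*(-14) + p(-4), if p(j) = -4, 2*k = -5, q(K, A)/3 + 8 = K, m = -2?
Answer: -26394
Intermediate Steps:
q(K, A) = -24 + 3*K
k = -5/2 (k = (1/2)*(-5) = -5/2 ≈ -2.5000)
T(V, h) = -18 + V (T(V, h) = V + (-24 + 3*2) = V + (-24 + 6) = V - 18 = -18 + V)
-145*T(5, k)*(-14) + p(-4) = -145*(-18 + 5)*(-14) - 4 = -(-1885)*(-14) - 4 = -145*182 - 4 = -26390 - 4 = -26394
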